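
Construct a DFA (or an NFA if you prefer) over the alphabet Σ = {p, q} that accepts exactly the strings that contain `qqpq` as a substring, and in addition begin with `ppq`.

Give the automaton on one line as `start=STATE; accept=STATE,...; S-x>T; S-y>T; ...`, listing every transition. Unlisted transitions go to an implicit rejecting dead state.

Run two small machines in parallel and take their product. The first has 5 states tracking whether and how much of `qqpq` has been seen; the second has 5 states tracking whether the input so far still matches the prefix `ppq`. A product state is a pair (one from each), accepting exactly when both do. Minimizing collapses redundant product states.
A 9-state machine:
        p   q  
>  s0   s1  s2 
   s1   s3  s2 
   s2   s2  s2 
   s3   s2  s4 
   s4   s5  s6 
   s5   s5  s4 
   s6   s7  s6 
   s7   s5  s8 
 * s8   s8  s8 
(> = start, * = accepting)

start=s0; accept=s8; s0-p>s1; s0-q>s2; s1-p>s3; s1-q>s2; s2-p>s2; s2-q>s2; s3-p>s2; s3-q>s4; s4-p>s5; s4-q>s6; s5-p>s5; s5-q>s4; s6-p>s7; s6-q>s6; s7-p>s5; s7-q>s8; s8-p>s8; s8-q>s8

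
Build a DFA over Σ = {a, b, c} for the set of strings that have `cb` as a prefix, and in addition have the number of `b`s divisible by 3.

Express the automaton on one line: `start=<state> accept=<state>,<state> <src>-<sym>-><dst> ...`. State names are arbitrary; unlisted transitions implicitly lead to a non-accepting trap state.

start=S0 accept=S5 S0-a->S1 S0-b->S1 S0-c->S2 S1-a->S1 S1-b->S1 S1-c->S1 S2-a->S1 S2-b->S3 S2-c->S1 S3-a->S3 S3-b->S4 S3-c->S3 S4-a->S4 S4-b->S5 S4-c->S4 S5-a->S5 S5-b->S3 S5-c->S5

Handle the two conditions separately and then intersect. The first has 4 states tracking whether the input so far still matches the prefix `cb`; the second has 3 states tracking the count of `b`s modulo 3. A product state is a pair (one from each), accepting exactly when both do. Equivalent product states are then merged.
        a   b   c  
>  S0   S1  S1  S2 
   S1   S1  S1  S1 
   S2   S1  S3  S1 
   S3   S3  S4  S3 
   S4   S4  S5  S4 
 * S5   S5  S3  S5 
(> = start, * = accepting)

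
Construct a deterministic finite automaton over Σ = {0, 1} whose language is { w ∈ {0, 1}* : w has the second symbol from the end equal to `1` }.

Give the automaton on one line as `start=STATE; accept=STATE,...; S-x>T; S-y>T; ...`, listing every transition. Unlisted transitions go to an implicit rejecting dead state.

A DFA must remember the last 2 symbols (since which symbol is second-to-last isn't known until the input ends). Use one state per possible window of the last ≤2 symbols; accept from those whose window starts with `1`.
With 7 states:
        0   1  
>  q0   q1  q2 
   q1   q3  q4 
   q2   q5  q6 
   q3   q3  q4 
   q4   q5  q6 
 * q5   q3  q4 
 * q6   q5  q6 
(> = start, * = accepting)

start=q0; accept=q5,q6; q0-0>q1; q0-1>q2; q1-0>q3; q1-1>q4; q2-0>q5; q2-1>q6; q3-0>q3; q3-1>q4; q4-0>q5; q4-1>q6; q5-0>q3; q5-1>q4; q6-0>q5; q6-1>q6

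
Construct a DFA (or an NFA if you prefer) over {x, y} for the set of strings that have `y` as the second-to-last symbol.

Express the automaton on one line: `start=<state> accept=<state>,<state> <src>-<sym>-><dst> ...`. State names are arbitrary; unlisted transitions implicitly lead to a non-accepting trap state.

A DFA must remember the last 2 symbols (since which symbol is second-to-last isn't known until the input ends). Use one state per possible window of the last ≤2 symbols; accept from those whose window starts with `y`.
        x   y  
>  q0   q1  q2 
   q1   q3  q4 
   q2   q5  q6 
   q3   q3  q4 
   q4   q5  q6 
 * q5   q3  q4 
 * q6   q5  q6 
(> = start, * = accepting)

start=q0 accept=q5,q6 q0-x->q1 q0-y->q2 q1-x->q3 q1-y->q4 q2-x->q5 q2-y->q6 q3-x->q3 q3-y->q4 q4-x->q5 q4-y->q6 q5-x->q3 q5-y->q4 q6-x->q5 q6-y->q6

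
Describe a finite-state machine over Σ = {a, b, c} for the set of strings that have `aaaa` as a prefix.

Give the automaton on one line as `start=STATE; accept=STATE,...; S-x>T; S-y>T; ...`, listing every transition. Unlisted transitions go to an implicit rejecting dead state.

start=S0; accept=S4; S0-a>S1; S0-b>S5; S0-c>S5; S1-a>S2; S1-b>S5; S1-c>S5; S2-a>S3; S2-b>S5; S2-c>S5; S3-a>S4; S3-b>S5; S3-c>S5; S4-a>S4; S4-b>S4; S4-c>S4; S5-a>S5; S5-b>S5; S5-c>S5

Walk along `aaaa` while the input agrees: from S0 take `a` to S1, and so on. Any deviation drops to the rejecting sink S5. Once S4 is reached the prefix is confirmed and every continuation is accepted.
6 states suffice.
        a   b   c  
>  S0   S1  S5  S5 
   S1   S2  S5  S5 
   S2   S3  S5  S5 
   S3   S4  S5  S5 
 * S4   S4  S4  S4 
   S5   S5  S5  S5 
(> = start, * = accepting)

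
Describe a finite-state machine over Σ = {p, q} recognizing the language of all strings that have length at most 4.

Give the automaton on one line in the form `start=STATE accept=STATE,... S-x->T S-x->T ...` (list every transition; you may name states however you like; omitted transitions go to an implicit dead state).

start=A accept=A,B,C,D,E A-p->B A-q->B B-p->C B-q->C C-p->D C-q->D D-p->E D-q->E E-p->F E-q->F F-p->F F-q->F

We only need to distinguish lengths 0, 1, …, 4, and '>4'. Chain A → B → C → D → E → F on every symbol, with F looping. Accepting states: {A, B, C, D, E}.
       p  q 
>* A   B  B 
 * B   C  C 
 * C   D  D 
 * D   E  E 
 * E   F  F 
   F   F  F 
(> = start, * = accepting)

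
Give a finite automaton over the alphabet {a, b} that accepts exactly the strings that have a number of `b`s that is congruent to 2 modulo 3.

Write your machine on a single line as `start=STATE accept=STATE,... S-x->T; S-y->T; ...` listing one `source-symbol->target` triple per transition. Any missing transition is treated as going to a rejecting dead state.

Keep the running count of `b`s modulo 3: each `b` advances along the cycle q0 → q1 → q2 → q0 while other symbols loop. Accept at q2.
3 states suffice.
        a   b  
>  q0   q0  q1 
   q1   q1  q2 
 * q2   q2  q0 
(> = start, * = accepting)

start=q0; accept=q2; q0-a->q0; q0-b->q1; q1-a->q1; q1-b->q2; q2-a->q2; q2-b->q0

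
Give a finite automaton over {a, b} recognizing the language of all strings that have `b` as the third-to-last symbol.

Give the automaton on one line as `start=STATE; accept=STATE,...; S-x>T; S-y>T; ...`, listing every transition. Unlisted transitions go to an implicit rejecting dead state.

start=s0; accept=s11,s12,s13,s14; s0-a>s1; s0-b>s2; s1-a>s3; s1-b>s4; s2-a>s5; s2-b>s6; s3-a>s7; s3-b>s8; s4-a>s9; s4-b>s10; s5-a>s11; s5-b>s12; s6-a>s13; s6-b>s14; s7-a>s7; s7-b>s8; s8-a>s9; s8-b>s10; s9-a>s11; s9-b>s12; s10-a>s13; s10-b>s14; s11-a>s7; s11-b>s8; s12-a>s9; s12-b>s10; s13-a>s11; s13-b>s12; s14-a>s13; s14-b>s14

A DFA must remember the last 3 symbols (since which symbol is third-to-last isn't known until the input ends). Use one state per possible window of the last ≤3 symbols; accept from those whose window starts with `b`.
A 15-state machine:
          a    b  
>  s0     s1   s2 
   s1     s3   s4 
   s2     s5   s6 
   s3     s7   s8 
   s4     s9  s10 
   s5    s11  s12 
   s6    s13  s14 
   s7     s7   s8 
   s8     s9  s10 
   s9    s11  s12 
   s10   s13  s14 
 * s11    s7   s8 
 * s12    s9  s10 
 * s13   s11  s12 
 * s14   s13  s14 
(> = start, * = accepting)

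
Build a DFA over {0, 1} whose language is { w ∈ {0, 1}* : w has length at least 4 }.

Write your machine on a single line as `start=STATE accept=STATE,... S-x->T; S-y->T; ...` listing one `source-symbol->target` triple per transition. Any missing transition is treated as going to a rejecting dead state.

start=A; accept=E,F; A-0->B; A-1->B; B-0->C; B-1->C; C-0->D; C-1->D; D-0->E; D-1->E; E-0->F; E-1->F; F-0->F; F-1->F

We only need to distinguish lengths 0, 1, …, 4, and '>4'. Chain A → B → C → D → E → F on every symbol, with F looping. Accepting states: {E, F}.
6 states suffice.
       0  1 
>  A   B  B 
   B   C  C 
   C   D  D 
   D   E  E 
 * E   F  F 
 * F   F  F 
(> = start, * = accepting)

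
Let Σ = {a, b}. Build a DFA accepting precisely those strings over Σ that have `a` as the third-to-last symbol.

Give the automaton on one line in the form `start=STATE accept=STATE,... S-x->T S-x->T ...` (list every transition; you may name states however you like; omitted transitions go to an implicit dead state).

start=s0 accept=s7,s8,s9,s10 s0-a->s1 s0-b->s2 s1-a->s3 s1-b->s4 s2-a->s5 s2-b->s6 s3-a->s7 s3-b->s8 s4-a->s9 s4-b->s10 s5-a->s11 s5-b->s12 s6-a->s13 s6-b->s14 s7-a->s7 s7-b->s8 s8-a->s9 s8-b->s10 s9-a->s11 s9-b->s12 s10-a->s13 s10-b->s14 s11-a->s7 s11-b->s8 s12-a->s9 s12-b->s10 s13-a->s11 s13-b->s12 s14-a->s13 s14-b->s14

A DFA must remember the last 3 symbols (since which symbol is third-to-last isn't known until the input ends). Use one state per possible window of the last ≤3 symbols; accept from those whose window starts with `a`.
15 states suffice.
          a    b  
>  s0     s1   s2 
   s1     s3   s4 
   s2     s5   s6 
   s3     s7   s8 
   s4     s9  s10 
   s5    s11  s12 
   s6    s13  s14 
 * s7     s7   s8 
 * s8     s9  s10 
 * s9    s11  s12 
 * s10   s13  s14 
   s11    s7   s8 
   s12    s9  s10 
   s13   s11  s12 
   s14   s13  s14 
(> = start, * = accepting)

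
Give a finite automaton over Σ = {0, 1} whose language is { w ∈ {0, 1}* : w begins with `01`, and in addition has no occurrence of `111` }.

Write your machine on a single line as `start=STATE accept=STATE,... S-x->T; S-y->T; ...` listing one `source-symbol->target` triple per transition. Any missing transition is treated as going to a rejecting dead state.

start=q0; accept=q4,q6,q7; q0-0->q1; q0-1->q2; q1-0->q3; q1-1->q4; q2-0->q3; q2-1->q5; q3-0->q3; q3-1->q2; q4-0->q6; q4-1->q7; q5-0->q3; q5-1->q8; q6-0->q6; q6-1->q4; q7-0->q6; q7-1->q9; q8-0->q8; q8-1->q8; q9-0->q9; q9-1->q9

Handle the two conditions separately and then intersect. One (4 states) tracks whether the input so far still matches the prefix `01`; the other (4 states) tracks partial matches of the forbidden pattern `111`. Each combined state is a pair, one component from each; accept when both components accept.
A 10-state machine:
        0   1  
>  q0   q1  q2 
   q1   q3  q4 
   q2   q3  q5 
   q3   q3  q2 
 * q4   q6  q7 
   q5   q3  q8 
 * q6   q6  q4 
 * q7   q6  q9 
   q8   q8  q8 
   q9   q9  q9 
(> = start, * = accepting)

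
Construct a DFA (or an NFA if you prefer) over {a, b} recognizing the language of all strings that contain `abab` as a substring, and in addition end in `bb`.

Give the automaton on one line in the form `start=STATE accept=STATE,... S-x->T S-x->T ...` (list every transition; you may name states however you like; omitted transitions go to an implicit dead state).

start=S0 accept=S6 S0-a->S1 S0-b->S0 S1-a->S1 S1-b->S2 S2-a->S3 S2-b->S0 S3-a->S1 S3-b->S4 S4-a->S5 S4-b->S6 S5-a->S5 S5-b->S4 S6-a->S5 S6-b->S6

Run two small machines in parallel and take their product. One (5 states) tracks whether and how much of `abab` has been seen; the other (3 states) tracks how much of the suffix `bb` has currently been matched. Each combined state is a pair, one component from each; accept when both components accept. Equivalent product states are then merged.
        a   b  
>  S0   S1  S0 
   S1   S1  S2 
   S2   S3  S0 
   S3   S1  S4 
   S4   S5  S6 
   S5   S5  S4 
 * S6   S5  S6 
(> = start, * = accepting)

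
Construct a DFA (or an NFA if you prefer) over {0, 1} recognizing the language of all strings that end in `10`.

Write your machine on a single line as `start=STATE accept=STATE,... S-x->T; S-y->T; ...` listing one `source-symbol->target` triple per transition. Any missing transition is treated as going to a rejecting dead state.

start=S0; accept=S2; S0-0->S0; S0-1->S1; S1-0->S2; S1-1->S1; S2-0->S0; S2-1->S1

Let each state record the length of the longest suffix of the input read so far that is also a prefix of `10`. S1 means the last symbol is `1`; S2 means the last 2 symbols are `10`. Accept only at S2, where the string currently ends in `10`.
A 3-state machine:
        0   1  
>  S0   S0  S1 
   S1   S2  S1 
 * S2   S0  S1 
(> = start, * = accepting)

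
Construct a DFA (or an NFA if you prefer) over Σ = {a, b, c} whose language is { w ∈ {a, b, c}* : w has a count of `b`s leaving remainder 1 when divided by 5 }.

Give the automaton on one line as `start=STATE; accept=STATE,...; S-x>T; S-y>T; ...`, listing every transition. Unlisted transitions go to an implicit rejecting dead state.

start=q0; accept=q1; q0-a>q0; q0-b>q1; q0-c>q0; q1-a>q1; q1-b>q2; q1-c>q1; q2-a>q2; q2-b>q3; q2-c>q2; q3-a>q3; q3-b>q4; q3-c>q3; q4-a>q4; q4-b>q0; q4-c>q4

Keep the running count of `b`s modulo 5: each `b` advances along the cycle q0 → q1 → q2 → q3 → q4 → q0 while other symbols loop. Accept at q1.
        a   b   c  
>  q0   q0  q1  q0 
 * q1   q1  q2  q1 
   q2   q2  q3  q2 
   q3   q3  q4  q3 
   q4   q4  q0  q4 
(> = start, * = accepting)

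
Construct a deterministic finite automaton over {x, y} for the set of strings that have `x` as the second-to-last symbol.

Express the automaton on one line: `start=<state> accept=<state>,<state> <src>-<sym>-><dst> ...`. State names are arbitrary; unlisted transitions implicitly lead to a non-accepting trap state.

A DFA must remember the last 2 symbols (since which symbol is second-to-last isn't known until the input ends). Use one state per possible window of the last ≤2 symbols; accept from those whose window starts with `x`.
With 7 states:
        x   y  
>  s0   s1  s2 
   s1   s3  s4 
   s2   s5  s6 
 * s3   s3  s4 
 * s4   s5  s6 
   s5   s3  s4 
   s6   s5  s6 
(> = start, * = accepting)

start=s0 accept=s3,s4 s0-x->s1 s0-y->s2 s1-x->s3 s1-y->s4 s2-x->s5 s2-y->s6 s3-x->s3 s3-y->s4 s4-x->s5 s4-y->s6 s5-x->s3 s5-y->s4 s6-x->s5 s6-y->s6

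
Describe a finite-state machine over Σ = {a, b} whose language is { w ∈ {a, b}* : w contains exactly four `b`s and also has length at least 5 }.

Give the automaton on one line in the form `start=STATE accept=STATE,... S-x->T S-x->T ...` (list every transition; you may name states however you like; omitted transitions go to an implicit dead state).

Run two small machines in parallel and take their product. One (6 states) tracks the count of `b`s, saturating at 5; the other (7 states) tracks the input length, saturating at 6. Each combined state is a pair, one component from each; accept when both components accept. After merging equivalent states the machine shrinks.
With 11 states:
          a    b  
>  q0     q1   q2 
   q1     q1   q3 
   q2     q3   q4 
   q3     q3   q5 
   q4     q5   q6 
   q5     q5   q7 
   q6     q7   q8 
   q7     q7   q9 
   q8     q9  q10 
 * q9     q9  q10 
   q10   q10  q10 
(> = start, * = accepting)

start=q0 accept=q9 q0-a->q1 q0-b->q2 q1-a->q1 q1-b->q3 q2-a->q3 q2-b->q4 q3-a->q3 q3-b->q5 q4-a->q5 q4-b->q6 q5-a->q5 q5-b->q7 q6-a->q7 q6-b->q8 q7-a->q7 q7-b->q9 q8-a->q9 q8-b->q10 q9-a->q9 q9-b->q10 q10-a->q10 q10-b->q10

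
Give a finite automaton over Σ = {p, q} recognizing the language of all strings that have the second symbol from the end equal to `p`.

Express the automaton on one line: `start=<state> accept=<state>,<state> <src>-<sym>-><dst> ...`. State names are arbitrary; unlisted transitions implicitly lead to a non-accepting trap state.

start=s0 accept=s3,s4 s0-p->s1 s0-q->s2 s1-p->s3 s1-q->s4 s2-p->s5 s2-q->s6 s3-p->s3 s3-q->s4 s4-p->s5 s4-q->s6 s5-p->s3 s5-q->s4 s6-p->s5 s6-q->s6

A DFA must remember the last 2 symbols (since which symbol is second-to-last isn't known until the input ends). Use one state per possible window of the last ≤2 symbols; accept from those whose window starts with `p`.
7 states suffice.
        p   q  
>  s0   s1  s2 
   s1   s3  s4 
   s2   s5  s6 
 * s3   s3  s4 
 * s4   s5  s6 
   s5   s3  s4 
   s6   s5  s6 
(> = start, * = accepting)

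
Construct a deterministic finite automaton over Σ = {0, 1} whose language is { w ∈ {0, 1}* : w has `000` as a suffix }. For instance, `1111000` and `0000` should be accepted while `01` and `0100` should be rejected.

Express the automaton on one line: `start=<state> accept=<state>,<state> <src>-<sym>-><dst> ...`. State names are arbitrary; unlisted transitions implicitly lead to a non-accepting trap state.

start=q0 accept=q3 q0-0->q1 q0-1->q0 q1-0->q2 q1-1->q0 q2-0->q3 q2-1->q0 q3-0->q3 q3-1->q0

Let each state record the length of the longest suffix of the input read so far that is also a prefix of `000`. q1 means the last symbol is `0`; q2 means the last 2 symbols are `00`; q3 means the last 3 symbols are `000`. Accept only at q3, where the string currently ends in `000`.
With 4 states:
        0   1  
>  q0   q1  q0 
   q1   q2  q0 
   q2   q3  q0 
 * q3   q3  q0 
(> = start, * = accepting)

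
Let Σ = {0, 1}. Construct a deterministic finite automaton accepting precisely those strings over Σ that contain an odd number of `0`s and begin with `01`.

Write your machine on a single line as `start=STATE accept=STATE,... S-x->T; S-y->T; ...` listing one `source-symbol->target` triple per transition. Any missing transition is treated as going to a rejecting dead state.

Handle the two conditions separately and then intersect. One (2 states) tracks the count of `0`s modulo 2; the other (4 states) tracks whether the input so far still matches the prefix `01`. Each combined state is a pair, one component from each; accept when both components accept. Minimizing collapses redundant product states.
With 5 states:
        0   1  
>  s0   s1  s2 
   s1   s2  s3 
   s2   s2  s2 
 * s3   s4  s3 
   s4   s3  s4 
(> = start, * = accepting)

start=s0; accept=s3; s0-0->s1; s0-1->s2; s1-0->s2; s1-1->s3; s2-0->s2; s2-1->s2; s3-0->s4; s3-1->s3; s4-0->s3; s4-1->s4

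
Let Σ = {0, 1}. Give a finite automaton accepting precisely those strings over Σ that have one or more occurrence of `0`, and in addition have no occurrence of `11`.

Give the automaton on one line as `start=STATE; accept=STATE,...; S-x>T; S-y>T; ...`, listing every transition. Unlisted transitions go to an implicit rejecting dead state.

start=q0; accept=q1,q3; q0-0>q1; q0-1>q2; q1-0>q1; q1-1>q3; q2-0>q1; q2-1>q4; q3-0>q1; q3-1>q4; q4-0>q4; q4-1>q4

Handle the two conditions separately and then intersect. The first has 3 states tracking the count of `0`s, saturating at 2; the second has 3 states tracking partial matches of the forbidden pattern `11`. A product state is a pair (one from each), accepting exactly when both do. After merging equivalent states the machine shrinks.
A 5-state machine:
        0   1  
>  q0   q1  q2 
 * q1   q1  q3 
   q2   q1  q4 
 * q3   q1  q4 
   q4   q4  q4 
(> = start, * = accepting)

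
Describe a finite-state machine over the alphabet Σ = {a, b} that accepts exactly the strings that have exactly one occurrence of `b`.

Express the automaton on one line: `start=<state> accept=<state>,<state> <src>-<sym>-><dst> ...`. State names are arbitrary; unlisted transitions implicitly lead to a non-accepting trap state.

Only the number of `b`s matters, and only up to 2. Make a chain S0 → S1 → S2 advanced by each `b` (with S2 absorbing); every other symbol self-loops. The accepting set is {S1}.
A 3-state machine:
        a   b  
>  S0   S0  S1 
 * S1   S1  S2 
   S2   S2  S2 
(> = start, * = accepting)

start=S0 accept=S1 S0-a->S0 S0-b->S1 S1-a->S1 S1-b->S2 S2-a->S2 S2-b->S2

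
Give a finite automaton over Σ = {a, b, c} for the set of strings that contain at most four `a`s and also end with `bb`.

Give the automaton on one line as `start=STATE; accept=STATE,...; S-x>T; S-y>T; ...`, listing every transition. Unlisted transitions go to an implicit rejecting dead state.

Run two small machines in parallel and take their product. The first has 6 states tracking the count of `a`s, saturating at 5; the second has 3 states tracking how much of the suffix `bb` has currently been matched. A product state is a pair (one from each), accepting exactly when both do.
With 18 states:
          a    b    c  
>  q0     q1   q2   q0 
   q1     q3   q4   q1 
   q2     q1   q5   q0 
   q3     q6   q7   q3 
   q4     q3   q8   q1 
 * q5     q1   q5   q0 
   q6     q9  q10   q6 
   q7     q6  q11   q3 
 * q8     q3   q8   q1 
   q9    q12  q13   q9 
   q10    q9  q14   q6 
 * q11    q6  q11   q3 
   q12   q12  q15  q12 
   q13   q12  q16   q9 
 * q14    q9  q14   q6 
   q15   q12  q17  q12 
 * q16   q12  q16   q9 
   q17   q12  q17  q12 
(> = start, * = accepting)

start=q0; accept=q5,q8,q11,q14,q16; q0-a>q1; q0-b>q2; q0-c>q0; q1-a>q3; q1-b>q4; q1-c>q1; q2-a>q1; q2-b>q5; q2-c>q0; q3-a>q6; q3-b>q7; q3-c>q3; q4-a>q3; q4-b>q8; q4-c>q1; q5-a>q1; q5-b>q5; q5-c>q0; q6-a>q9; q6-b>q10; q6-c>q6; q7-a>q6; q7-b>q11; q7-c>q3; q8-a>q3; q8-b>q8; q8-c>q1; q9-a>q12; q9-b>q13; q9-c>q9; q10-a>q9; q10-b>q14; q10-c>q6; q11-a>q6; q11-b>q11; q11-c>q3; q12-a>q12; q12-b>q15; q12-c>q12; q13-a>q12; q13-b>q16; q13-c>q9; q14-a>q9; q14-b>q14; q14-c>q6; q15-a>q12; q15-b>q17; q15-c>q12; q16-a>q12; q16-b>q16; q16-c>q9; q17-a>q12; q17-b>q17; q17-c>q12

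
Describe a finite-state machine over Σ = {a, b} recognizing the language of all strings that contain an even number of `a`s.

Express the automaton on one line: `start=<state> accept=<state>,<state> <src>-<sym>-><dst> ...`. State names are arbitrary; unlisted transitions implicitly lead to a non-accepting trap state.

start=S0 accept=S0 S0-a->S1 S0-b->S0 S1-a->S0 S1-b->S1

The only thing that matters is how many `a`s have appeared, reduced mod 2. Use one state per residue: S0 for 0, …, S1 for 1. Reading `a` moves to the next residue; anything else stays put. S0 is accepting.
        a   b  
>* S0   S1  S0 
   S1   S0  S1 
(> = start, * = accepting)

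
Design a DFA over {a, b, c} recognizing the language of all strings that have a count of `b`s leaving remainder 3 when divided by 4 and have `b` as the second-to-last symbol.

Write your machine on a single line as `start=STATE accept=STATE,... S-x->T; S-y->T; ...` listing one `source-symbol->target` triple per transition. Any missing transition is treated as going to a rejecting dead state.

start=q0; accept=q4,q6; q0-a->q0; q0-b->q1; q0-c->q0; q1-a->q1; q1-b->q2; q1-c->q1; q2-a->q3; q2-b->q4; q2-c->q3; q3-a->q3; q3-b->q5; q3-c->q3; q4-a->q6; q4-b->q0; q4-c->q6; q5-a->q6; q5-b->q0; q5-c->q6; q6-a->q7; q6-b->q0; q6-c->q7; q7-a->q7; q7-b->q0; q7-c->q7

Run two small machines in parallel and take their product. The first has 4 states tracking the count of `b`s modulo 4; the second has 13 states tracking the last 2 symbols read. A product state is a pair (one from each), accepting exactly when both do. After merging equivalent states the machine shrinks.
        a   b   c  
>  q0   q0  q1  q0 
   q1   q1  q2  q1 
   q2   q3  q4  q3 
   q3   q3  q5  q3 
 * q4   q6  q0  q6 
   q5   q6  q0  q6 
 * q6   q7  q0  q7 
   q7   q7  q0  q7 
(> = start, * = accepting)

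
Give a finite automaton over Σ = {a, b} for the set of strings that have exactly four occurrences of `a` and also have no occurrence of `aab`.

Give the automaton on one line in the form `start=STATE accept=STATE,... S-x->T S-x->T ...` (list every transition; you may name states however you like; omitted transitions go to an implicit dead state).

Run two small machines in parallel and take their product. One (6 states) tracks the count of `a`s, saturating at 5; the other (4 states) tracks partial matches of the forbidden pattern `aab`. Each combined state is a pair, one component from each; accept when both components accept.
          a    b  
>  S0     S1   S0 
   S1     S2   S3 
   S2     S4   S5 
   S3     S6   S3 
   S4     S7   S8 
   S5     S8   S5 
   S6     S4   S9 
 * S7    S10  S11 
   S8    S11   S8 
   S9    S12   S9 
   S10   S10  S13 
   S11   S13  S11 
   S12    S7  S14 
   S13   S13  S13 
   S14   S15  S14 
 * S15   S10  S16 
 * S16   S17  S16 
   S17   S10  S18 
   S18   S17  S18 
(> = start, * = accepting)

start=S0 accept=S7,S15,S16 S0-a->S1 S0-b->S0 S1-a->S2 S1-b->S3 S2-a->S4 S2-b->S5 S3-a->S6 S3-b->S3 S4-a->S7 S4-b->S8 S5-a->S8 S5-b->S5 S6-a->S4 S6-b->S9 S7-a->S10 S7-b->S11 S8-a->S11 S8-b->S8 S9-a->S12 S9-b->S9 S10-a->S10 S10-b->S13 S11-a->S13 S11-b->S11 S12-a->S7 S12-b->S14 S13-a->S13 S13-b->S13 S14-a->S15 S14-b->S14 S15-a->S10 S15-b->S16 S16-a->S17 S16-b->S16 S17-a->S10 S17-b->S18 S18-a->S17 S18-b->S18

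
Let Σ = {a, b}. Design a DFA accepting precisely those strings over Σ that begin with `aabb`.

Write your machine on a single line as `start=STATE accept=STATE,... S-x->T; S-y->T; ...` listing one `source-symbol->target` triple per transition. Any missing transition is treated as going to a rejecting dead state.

start=s0; accept=s4; s0-a->s1; s0-b->s5; s1-a->s2; s1-b->s5; s2-a->s5; s2-b->s3; s3-a->s5; s3-b->s4; s4-a->s4; s4-b->s4; s5-a->s5; s5-b->s5

Walk along `aabb` while the input agrees: from s0 take `a` to s1, and so on. Any deviation drops to the rejecting sink s5. Once s4 is reached the prefix is confirmed and every continuation is accepted.
6 states suffice.
        a   b  
>  s0   s1  s5 
   s1   s2  s5 
   s2   s5  s3 
   s3   s5  s4 
 * s4   s4  s4 
   s5   s5  s5 
(> = start, * = accepting)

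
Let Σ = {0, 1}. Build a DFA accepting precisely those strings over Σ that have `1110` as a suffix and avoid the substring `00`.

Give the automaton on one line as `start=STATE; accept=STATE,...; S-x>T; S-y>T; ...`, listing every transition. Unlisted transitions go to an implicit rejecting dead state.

start=q0; accept=q6; q0-0>q1; q0-1>q2; q1-0>q3; q1-1>q2; q2-0>q1; q2-1>q4; q3-0>q3; q3-1>q3; q4-0>q1; q4-1>q5; q5-0>q6; q5-1>q5; q6-0>q3; q6-1>q2

Build one automaton per condition and run them in lockstep. The first has 5 states tracking how much of the suffix `1110` has currently been matched; the second has 3 states tracking partial matches of the forbidden pattern `00`. A product state is a pair (one from each), accepting exactly when both do. Equivalent product states are then merged.
7 states suffice.
        0   1  
>  q0   q1  q2 
   q1   q3  q2 
   q2   q1  q4 
   q3   q3  q3 
   q4   q1  q5 
   q5   q6  q5 
 * q6   q3  q2 
(> = start, * = accepting)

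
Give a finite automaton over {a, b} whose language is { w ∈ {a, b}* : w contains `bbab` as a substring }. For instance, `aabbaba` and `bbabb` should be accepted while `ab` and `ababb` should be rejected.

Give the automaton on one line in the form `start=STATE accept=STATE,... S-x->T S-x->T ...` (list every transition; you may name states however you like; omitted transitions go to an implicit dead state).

Track how much of `bbab` has been matched so far: state q0 is no progress, q4 is the absorbing accept state reached once `bbab` has occurred. Intermediate states record partial matches; on a mismatch, fall back to the longest reusable overlap.
A 5-state machine:
        a   b  
>  q0   q0  q1 
   q1   q0  q2 
   q2   q3  q2 
   q3   q0  q4 
 * q4   q4  q4 
(> = start, * = accepting)

start=q0 accept=q4 q0-a->q0 q0-b->q1 q1-a->q0 q1-b->q2 q2-a->q3 q2-b->q2 q3-a->q0 q3-b->q4 q4-a->q4 q4-b->q4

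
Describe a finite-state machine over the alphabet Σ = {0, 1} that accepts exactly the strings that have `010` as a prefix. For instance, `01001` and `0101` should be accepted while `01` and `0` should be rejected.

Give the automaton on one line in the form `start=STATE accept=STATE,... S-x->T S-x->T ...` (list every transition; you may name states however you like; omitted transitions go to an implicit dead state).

start=S0 accept=S3 S0-0->S1 S0-1->S4 S1-0->S4 S1-1->S2 S2-0->S3 S2-1->S4 S3-0->S3 S3-1->S3 S4-0->S4 S4-1->S4

Check the first 3 symbols one by one: S0 through S2 record how many have matched `010` so far; any wrong symbol goes to the dead state S4. After all 3 match we enter the accepting sink S3.
With 5 states:
        0   1  
>  S0   S1  S4 
   S1   S4  S2 
   S2   S3  S4 
 * S3   S3  S3 
   S4   S4  S4 
(> = start, * = accepting)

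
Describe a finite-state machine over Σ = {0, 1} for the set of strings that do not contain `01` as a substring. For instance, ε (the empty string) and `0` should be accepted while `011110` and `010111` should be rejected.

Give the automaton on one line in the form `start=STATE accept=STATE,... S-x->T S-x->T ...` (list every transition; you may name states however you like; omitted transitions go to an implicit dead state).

This is the complement of 'contains `01`'. Use the same substring-matching states — S0 through S2 holding how much of `01` has just been matched — but flip the accepting set: everything except the trap S2 accepts.
With 3 states:
        0   1  
>* S0   S1  S0 
 * S1   S1  S2 
   S2   S2  S2 
(> = start, * = accepting)

start=S0 accept=S0,S1 S0-0->S1 S0-1->S0 S1-0->S1 S1-1->S2 S2-0->S2 S2-1->S2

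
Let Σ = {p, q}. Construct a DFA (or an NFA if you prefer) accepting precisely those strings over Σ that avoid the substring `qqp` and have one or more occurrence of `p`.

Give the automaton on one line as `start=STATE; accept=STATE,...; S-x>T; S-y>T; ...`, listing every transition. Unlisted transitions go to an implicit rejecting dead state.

start=S0; accept=S1,S3,S5; S0-p>S1; S0-q>S2; S1-p>S1; S1-q>S3; S2-p>S1; S2-q>S4; S3-p>S1; S3-q>S5; S4-p>S4; S4-q>S4; S5-p>S4; S5-q>S5

Handle the two conditions separately and then intersect. The first has 4 states tracking partial matches of the forbidden pattern `qqp`; the second has 3 states tracking the count of `p`s, saturating at 2. A product state is a pair (one from each), accepting exactly when both do. After merging equivalent states the machine shrinks.
        p   q  
>  S0   S1  S2 
 * S1   S1  S3 
   S2   S1  S4 
 * S3   S1  S5 
   S4   S4  S4 
 * S5   S4  S5 
(> = start, * = accepting)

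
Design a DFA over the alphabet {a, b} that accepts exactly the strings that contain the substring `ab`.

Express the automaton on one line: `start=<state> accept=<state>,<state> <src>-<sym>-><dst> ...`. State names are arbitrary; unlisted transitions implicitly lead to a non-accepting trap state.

Track how much of `ab` has been matched so far: state S0 is no progress, S2 is the absorbing accept state reached once `ab` has occurred. Intermediate states record partial matches; on a mismatch, fall back to the longest reusable overlap.
With 3 states:
        a   b  
>  S0   S1  S0 
   S1   S1  S2 
 * S2   S2  S2 
(> = start, * = accepting)

start=S0 accept=S2 S0-a->S1 S0-b->S0 S1-a->S1 S1-b->S2 S2-a->S2 S2-b->S2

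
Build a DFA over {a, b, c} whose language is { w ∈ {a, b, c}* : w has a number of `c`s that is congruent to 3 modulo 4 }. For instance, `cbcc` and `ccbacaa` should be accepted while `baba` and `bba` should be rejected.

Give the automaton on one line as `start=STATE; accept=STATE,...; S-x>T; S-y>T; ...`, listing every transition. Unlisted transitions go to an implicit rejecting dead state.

The only thing that matters is how many `c`s have appeared, reduced mod 4. Use one state per residue: S0 for 0, …, S3 for 3. Reading `c` moves to the next residue; anything else stays put. S3 is accepting.
With 4 states:
        a   b   c  
>  S0   S0  S0  S1 
   S1   S1  S1  S2 
   S2   S2  S2  S3 
 * S3   S3  S3  S0 
(> = start, * = accepting)

start=S0; accept=S3; S0-a>S0; S0-b>S0; S0-c>S1; S1-a>S1; S1-b>S1; S1-c>S2; S2-a>S2; S2-b>S2; S2-c>S3; S3-a>S3; S3-b>S3; S3-c>S0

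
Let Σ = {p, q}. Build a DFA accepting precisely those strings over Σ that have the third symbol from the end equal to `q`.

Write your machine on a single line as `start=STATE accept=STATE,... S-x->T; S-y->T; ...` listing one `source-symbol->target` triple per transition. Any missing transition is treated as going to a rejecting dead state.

A DFA must remember the last 3 symbols (since which symbol is third-to-last isn't known until the input ends). Use one state per possible window of the last ≤3 symbols; accept from those whose window starts with `q`.
With 15 states:
       p  q 
>  A   B  C 
   B   D  E 
   C   F  G 
   D   H  I 
   E   J  K 
   F   L  M 
   G   N  O 
   H   H  I 
   I   J  K 
   J   L  M 
   K   N  O 
 * L   H  I 
 * M   J  K 
 * N   L  M 
 * O   N  O 
(> = start, * = accepting)

start=A; accept=L,M,N,O; A-p->B; A-q->C; B-p->D; B-q->E; C-p->F; C-q->G; D-p->H; D-q->I; E-p->J; E-q->K; F-p->L; F-q->M; G-p->N; G-q->O; H-p->H; H-q->I; I-p->J; I-q->K; J-p->L; J-q->M; K-p->N; K-q->O; L-p->H; L-q->I; M-p->J; M-q->K; N-p->L; N-q->M; O-p->N; O-q->O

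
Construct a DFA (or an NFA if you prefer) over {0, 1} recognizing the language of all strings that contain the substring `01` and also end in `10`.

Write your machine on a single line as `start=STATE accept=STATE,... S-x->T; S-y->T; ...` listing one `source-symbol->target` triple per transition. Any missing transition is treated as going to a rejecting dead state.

start=S0; accept=S3; S0-0->S1; S0-1->S0; S1-0->S1; S1-1->S2; S2-0->S3; S2-1->S2; S3-0->S1; S3-1->S2

Handle the two conditions separately and then intersect. The first has 3 states tracking whether and how much of `01` has been seen; the second has 3 states tracking how much of the suffix `10` has currently been matched. A product state is a pair (one from each), accepting exactly when both do. Minimizing collapses redundant product states.
4 states suffice.
        0   1  
>  S0   S1  S0 
   S1   S1  S2 
   S2   S3  S2 
 * S3   S1  S2 
(> = start, * = accepting)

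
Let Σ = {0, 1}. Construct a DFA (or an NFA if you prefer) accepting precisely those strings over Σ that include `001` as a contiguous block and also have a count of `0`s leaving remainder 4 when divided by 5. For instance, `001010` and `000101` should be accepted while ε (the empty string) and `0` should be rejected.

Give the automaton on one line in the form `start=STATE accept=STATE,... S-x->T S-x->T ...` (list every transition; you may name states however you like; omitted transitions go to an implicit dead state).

Handle the two conditions separately and then intersect. One (4 states) tracks whether and how much of `001` has been seen; the other (5 states) tracks the count of `0`s modulo 5. Each combined state is a pair, one component from each; accept when both components accept.
       0  1 
>  A   B  A 
   B   C  D 
   C   E  F 
   D   G  D 
   E   H  I 
   F   I  F 
   G   E  J 
   H   K  L 
   I   L  I 
   J   M  J 
   K   N  O 
 * L   O  L 
   M   H  P 
   N   C  Q 
   O   Q  O 
   P   R  P 
   Q   F  Q 
   R   K  S 
   S   T  S 
   T   N  A 
(> = start, * = accepting)

start=A accept=L A-0->B A-1->A B-0->C B-1->D C-0->E C-1->F D-0->G D-1->D E-0->H E-1->I F-0->I F-1->F G-0->E G-1->J H-0->K H-1->L I-0->L I-1->I J-0->M J-1->J K-0->N K-1->O L-0->O L-1->L M-0->H M-1->P N-0->C N-1->Q O-0->Q O-1->O P-0->R P-1->P Q-0->F Q-1->Q R-0->K R-1->S S-0->T S-1->S T-0->N T-1->A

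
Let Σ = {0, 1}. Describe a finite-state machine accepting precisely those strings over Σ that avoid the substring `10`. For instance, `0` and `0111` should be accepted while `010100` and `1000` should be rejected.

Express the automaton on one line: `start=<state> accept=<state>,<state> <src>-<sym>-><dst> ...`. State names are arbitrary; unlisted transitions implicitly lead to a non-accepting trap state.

start=A accept=A,B A-0->A A-1->B B-0->C B-1->B C-0->C C-1->C

Track partial matches of the forbidden pattern `10`. State C is a dead state reached once `10` has occurred; every other state accepts. A means no part of `10` is currently matched.
       0  1 
>* A   A  B 
 * B   C  B 
   C   C  C 
(> = start, * = accepting)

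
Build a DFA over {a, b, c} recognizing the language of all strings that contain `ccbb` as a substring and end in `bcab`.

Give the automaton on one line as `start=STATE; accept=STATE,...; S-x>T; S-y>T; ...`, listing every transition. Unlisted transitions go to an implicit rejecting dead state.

start=q0; accept=q12; q0-a>q0; q0-b>q1; q0-c>q2; q1-a>q0; q1-b>q1; q1-c>q3; q2-a>q0; q2-b>q1; q2-c>q4; q3-a>q5; q3-b>q1; q3-c>q4; q4-a>q0; q4-b>q6; q4-c>q4; q5-a>q0; q5-b>q7; q5-c>q2; q6-a>q0; q6-b>q8; q6-c>q3; q7-a>q0; q7-b>q1; q7-c>q3; q8-a>q9; q8-b>q8; q8-c>q10; q9-a>q9; q9-b>q8; q9-c>q9; q10-a>q11; q10-b>q8; q10-c>q9; q11-a>q9; q11-b>q12; q11-c>q9; q12-a>q9; q12-b>q8; q12-c>q10

Handle the two conditions separately and then intersect. One (5 states) tracks whether and how much of `ccbb` has been seen; the other (5 states) tracks how much of the suffix `bcab` has currently been matched. Each combined state is a pair, one component from each; accept when both components accept.
A 13-state machine:
          a    b    c  
>  q0     q0   q1   q2 
   q1     q0   q1   q3 
   q2     q0   q1   q4 
   q3     q5   q1   q4 
   q4     q0   q6   q4 
   q5     q0   q7   q2 
   q6     q0   q8   q3 
   q7     q0   q1   q3 
   q8     q9   q8  q10 
   q9     q9   q8   q9 
   q10   q11   q8   q9 
   q11    q9  q12   q9 
 * q12    q9   q8  q10 
(> = start, * = accepting)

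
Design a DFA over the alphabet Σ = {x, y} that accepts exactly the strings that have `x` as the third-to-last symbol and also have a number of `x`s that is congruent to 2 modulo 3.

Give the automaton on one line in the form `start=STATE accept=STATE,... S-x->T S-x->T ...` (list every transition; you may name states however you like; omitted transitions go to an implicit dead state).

Run two small machines in parallel and take their product. One (15 states) tracks the last 3 symbols read; the other (3 states) tracks the count of `x`s modulo 3. Each combined state is a pair, one component from each; accept when both components accept. Minimizing collapses redundant product states.
With 14 states:
       x  y 
>  A   B  A 
   B   C  D 
   C   E  F 
   D   G  H 
   E   I  A 
 * F   E  J 
 * G   E  K 
   H   L  H 
   I   M  D 
 * J   E  N 
   K   E  J 
   L   E  K 
 * M   E  F 
   N   E  N 
(> = start, * = accepting)

start=A accept=F,G,J,M A-x->B A-y->A B-x->C B-y->D C-x->E C-y->F D-x->G D-y->H E-x->I E-y->A F-x->E F-y->J G-x->E G-y->K H-x->L H-y->H I-x->M I-y->D J-x->E J-y->N K-x->E K-y->J L-x->E L-y->K M-x->E M-y->F N-x->E N-y->N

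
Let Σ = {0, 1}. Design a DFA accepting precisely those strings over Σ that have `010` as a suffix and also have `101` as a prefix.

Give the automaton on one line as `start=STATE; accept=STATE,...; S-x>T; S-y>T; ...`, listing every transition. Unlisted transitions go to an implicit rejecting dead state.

Build one automaton per condition and run them in lockstep. One (4 states) tracks how much of the suffix `010` has currently been matched; the other (5 states) tracks whether the input so far still matches the prefix `101`. Each combined state is a pair, one component from each; accept when both components accept.
An 11-state machine:
          0    1  
>  S0     S1   S2 
   S1     S1   S3 
   S2     S4   S5 
   S3     S6   S5 
   S4     S1   S7 
   S5     S1   S5 
   S6     S1   S3 
   S7     S8   S9 
 * S8    S10   S7 
   S9    S10   S9 
   S10   S10   S7 
(> = start, * = accepting)

start=S0; accept=S8; S0-0>S1; S0-1>S2; S1-0>S1; S1-1>S3; S2-0>S4; S2-1>S5; S3-0>S6; S3-1>S5; S4-0>S1; S4-1>S7; S5-0>S1; S5-1>S5; S6-0>S1; S6-1>S3; S7-0>S8; S7-1>S9; S8-0>S10; S8-1>S7; S9-0>S10; S9-1>S9; S10-0>S10; S10-1>S7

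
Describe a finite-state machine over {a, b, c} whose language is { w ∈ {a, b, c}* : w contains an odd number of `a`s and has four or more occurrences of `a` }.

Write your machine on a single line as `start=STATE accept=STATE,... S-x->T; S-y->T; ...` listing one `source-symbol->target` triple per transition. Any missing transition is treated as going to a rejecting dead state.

start=s0; accept=s5; s0-a->s1; s0-b->s0; s0-c->s0; s1-a->s2; s1-b->s1; s1-c->s1; s2-a->s3; s2-b->s2; s2-c->s2; s3-a->s4; s3-b->s3; s3-c->s3; s4-a->s5; s4-b->s4; s4-c->s4; s5-a->s6; s5-b->s5; s5-c->s5; s6-a->s5; s6-b->s6; s6-c->s6

Handle the two conditions separately and then intersect. One (2 states) tracks the count of `a`s modulo 2; the other (6 states) tracks the count of `a`s, saturating at 5. Each combined state is a pair, one component from each; accept when both components accept.
        a   b   c  
>  s0   s1  s0  s0 
   s1   s2  s1  s1 
   s2   s3  s2  s2 
   s3   s4  s3  s3 
   s4   s5  s4  s4 
 * s5   s6  s5  s5 
   s6   s5  s6  s6 
(> = start, * = accepting)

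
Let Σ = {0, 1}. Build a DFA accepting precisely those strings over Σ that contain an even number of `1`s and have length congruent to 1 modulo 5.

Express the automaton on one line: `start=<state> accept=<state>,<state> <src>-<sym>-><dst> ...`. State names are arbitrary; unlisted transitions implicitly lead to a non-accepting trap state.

start=q0 accept=q1 q0-0->q1 q0-1->q2 q1-0->q3 q1-1->q4 q2-0->q4 q2-1->q3 q3-0->q5 q3-1->q6 q4-0->q6 q4-1->q5 q5-0->q7 q5-1->q8 q6-0->q8 q6-1->q7 q7-0->q0 q7-1->q9 q8-0->q9 q8-1->q0 q9-0->q2 q9-1->q1

Handle the two conditions separately and then intersect. One (2 states) tracks the count of `1`s modulo 2; the other (5 states) tracks the input length modulo 5. Each combined state is a pair, one component from each; accept when both components accept.
With 10 states:
        0   1  
>  q0   q1  q2 
 * q1   q3  q4 
   q2   q4  q3 
   q3   q5  q6 
   q4   q6  q5 
   q5   q7  q8 
   q6   q8  q7 
   q7   q0  q9 
   q8   q9  q0 
   q9   q2  q1 
(> = start, * = accepting)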